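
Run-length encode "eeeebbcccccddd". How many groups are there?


Input: eeeebbcccccddd
Scanning for consecutive runs:
  Group 1: 'e' x 4 (positions 0-3)
  Group 2: 'b' x 2 (positions 4-5)
  Group 3: 'c' x 5 (positions 6-10)
  Group 4: 'd' x 3 (positions 11-13)
Total groups: 4

4


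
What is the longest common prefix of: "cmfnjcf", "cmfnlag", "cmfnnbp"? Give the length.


Words: cmfnjcf, cmfnlag, cmfnnbp
  Position 0: all 'c' => match
  Position 1: all 'm' => match
  Position 2: all 'f' => match
  Position 3: all 'n' => match
  Position 4: ('j', 'l', 'n') => mismatch, stop
LCP = "cmfn" (length 4)

4


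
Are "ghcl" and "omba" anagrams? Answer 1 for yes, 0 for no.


Strings: "ghcl", "omba"
Sorted first:  cghl
Sorted second: abmo
Differ at position 0: 'c' vs 'a' => not anagrams

0


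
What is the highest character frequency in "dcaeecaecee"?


Input: dcaeecaecee
Character counts:
  'a': 2
  'c': 3
  'd': 1
  'e': 5
Maximum frequency: 5

5


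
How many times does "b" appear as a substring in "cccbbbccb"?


Searching for "b" in "cccbbbccb"
Scanning each position:
  Position 0: "c" => no
  Position 1: "c" => no
  Position 2: "c" => no
  Position 3: "b" => MATCH
  Position 4: "b" => MATCH
  Position 5: "b" => MATCH
  Position 6: "c" => no
  Position 7: "c" => no
  Position 8: "b" => MATCH
Total occurrences: 4

4


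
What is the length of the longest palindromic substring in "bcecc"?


Input: "bcecc"
Checking substrings for palindromes:
  [1:4] "cec" (len 3) => palindrome
  [3:5] "cc" (len 2) => palindrome
Longest palindromic substring: "cec" with length 3

3


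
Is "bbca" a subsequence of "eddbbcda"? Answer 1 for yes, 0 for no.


Check if "bbca" is a subsequence of "eddbbcda"
Greedy scan:
  Position 0 ('e'): no match needed
  Position 1 ('d'): no match needed
  Position 2 ('d'): no match needed
  Position 3 ('b'): matches sub[0] = 'b'
  Position 4 ('b'): matches sub[1] = 'b'
  Position 5 ('c'): matches sub[2] = 'c'
  Position 6 ('d'): no match needed
  Position 7 ('a'): matches sub[3] = 'a'
All 4 characters matched => is a subsequence

1


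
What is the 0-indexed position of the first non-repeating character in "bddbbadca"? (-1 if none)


Input: bddbbadca
Character frequencies:
  'a': 2
  'b': 3
  'c': 1
  'd': 3
Scanning left to right for freq == 1:
  Position 0 ('b'): freq=3, skip
  Position 1 ('d'): freq=3, skip
  Position 2 ('d'): freq=3, skip
  Position 3 ('b'): freq=3, skip
  Position 4 ('b'): freq=3, skip
  Position 5 ('a'): freq=2, skip
  Position 6 ('d'): freq=3, skip
  Position 7 ('c'): unique! => answer = 7

7


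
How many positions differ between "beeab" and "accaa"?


Comparing "beeab" and "accaa" position by position:
  Position 0: 'b' vs 'a' => DIFFER
  Position 1: 'e' vs 'c' => DIFFER
  Position 2: 'e' vs 'c' => DIFFER
  Position 3: 'a' vs 'a' => same
  Position 4: 'b' vs 'a' => DIFFER
Positions that differ: 4

4


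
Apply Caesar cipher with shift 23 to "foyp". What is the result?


Caesar cipher: shift "foyp" by 23
  'f' (pos 5) + 23 = pos 2 = 'c'
  'o' (pos 14) + 23 = pos 11 = 'l'
  'y' (pos 24) + 23 = pos 21 = 'v'
  'p' (pos 15) + 23 = pos 12 = 'm'
Result: clvm

clvm


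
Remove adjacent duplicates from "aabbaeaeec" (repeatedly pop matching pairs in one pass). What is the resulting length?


Input: aabbaeaeec
Stack-based adjacent duplicate removal:
  Read 'a': push. Stack: a
  Read 'a': matches stack top 'a' => pop. Stack: (empty)
  Read 'b': push. Stack: b
  Read 'b': matches stack top 'b' => pop. Stack: (empty)
  Read 'a': push. Stack: a
  Read 'e': push. Stack: ae
  Read 'a': push. Stack: aea
  Read 'e': push. Stack: aeae
  Read 'e': matches stack top 'e' => pop. Stack: aea
  Read 'c': push. Stack: aeac
Final stack: "aeac" (length 4)

4


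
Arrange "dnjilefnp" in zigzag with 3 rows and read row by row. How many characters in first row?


Zigzag "dnjilefnp" into 3 rows:
Placing characters:
  'd' => row 0
  'n' => row 1
  'j' => row 2
  'i' => row 1
  'l' => row 0
  'e' => row 1
  'f' => row 2
  'n' => row 1
  'p' => row 0
Rows:
  Row 0: "dlp"
  Row 1: "nien"
  Row 2: "jf"
First row length: 3

3


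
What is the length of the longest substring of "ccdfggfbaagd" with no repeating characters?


Input: "ccdfggfbaagd"
Sliding window (track last position of each char):
  Position 0 ('c'): window [0,0] length 1 -- new best
  Position 1 ('c'): repeat (last at 0), move window start to 1
  Position 1 ('c'): window [1,1] length 1
  Position 2 ('d'): window [1,2] length 2 -- new best
  Position 3 ('f'): window [1,3] length 3 -- new best
  Position 4 ('g'): window [1,4] length 4 -- new best
  Position 5 ('g'): repeat (last at 4), move window start to 5
  Position 5 ('g'): window [5,5] length 1
  Position 6 ('f'): window [5,6] length 2
  Position 7 ('b'): window [5,7] length 3
  Position 8 ('a'): window [5,8] length 4
  Position 9 ('a'): repeat (last at 8), move window start to 9
  Position 9 ('a'): window [9,9] length 1
  Position 10 ('g'): window [9,10] length 2
  Position 11 ('d'): window [9,11] length 3
Longest substring with no repeats: "cdfg" with length 4

4


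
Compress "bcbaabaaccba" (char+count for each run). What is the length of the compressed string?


Input: bcbaabaaccba
Runs:
  'b' x 1 => "b1"
  'c' x 1 => "c1"
  'b' x 1 => "b1"
  'a' x 2 => "a2"
  'b' x 1 => "b1"
  'a' x 2 => "a2"
  'c' x 2 => "c2"
  'b' x 1 => "b1"
  'a' x 1 => "a1"
Compressed: "b1c1b1a2b1a2c2b1a1"
Compressed length: 18

18


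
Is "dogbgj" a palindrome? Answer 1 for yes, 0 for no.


Input: dogbgj
Reversed: jgbgod
  Compare pos 0 ('d') with pos 5 ('j'): MISMATCH
  Compare pos 1 ('o') with pos 4 ('g'): MISMATCH
  Compare pos 2 ('g') with pos 3 ('b'): MISMATCH
Result: not a palindrome

0


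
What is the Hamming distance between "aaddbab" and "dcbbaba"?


Comparing "aaddbab" and "dcbbaba" position by position:
  Position 0: 'a' vs 'd' => differ
  Position 1: 'a' vs 'c' => differ
  Position 2: 'd' vs 'b' => differ
  Position 3: 'd' vs 'b' => differ
  Position 4: 'b' vs 'a' => differ
  Position 5: 'a' vs 'b' => differ
  Position 6: 'b' vs 'a' => differ
Total differences (Hamming distance): 7

7


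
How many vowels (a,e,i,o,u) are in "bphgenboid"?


Input: bphgenboid
Checking each character:
  'b' at position 0: consonant
  'p' at position 1: consonant
  'h' at position 2: consonant
  'g' at position 3: consonant
  'e' at position 4: vowel (running total: 1)
  'n' at position 5: consonant
  'b' at position 6: consonant
  'o' at position 7: vowel (running total: 2)
  'i' at position 8: vowel (running total: 3)
  'd' at position 9: consonant
Total vowels: 3

3


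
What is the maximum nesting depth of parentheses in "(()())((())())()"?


Input: "(()())((())())()"
Tracking depth:
  Position 0 '(': depth becomes 1
  Position 1 '(': depth becomes 2
  Position 2 ')': depth becomes 1
  Position 3 '(': depth becomes 2
  Position 4 ')': depth becomes 1
  Position 5 ')': depth becomes 0
  Position 6 '(': depth becomes 1
  Position 7 '(': depth becomes 2
  Position 8 '(': depth becomes 3
  Position 9 ')': depth becomes 2
  Position 10 ')': depth becomes 1
  Position 11 '(': depth becomes 2
  Position 12 ')': depth becomes 1
  Position 13 ')': depth becomes 0
  Position 14 '(': depth becomes 1
  Position 15 ')': depth becomes 0
Maximum depth reached: 3

3


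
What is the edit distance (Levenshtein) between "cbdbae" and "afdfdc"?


Computing edit distance: "cbdbae" -> "afdfdc"
DP table:
           a    f    d    f    d    c
      0    1    2    3    4    5    6
  c   1    1    2    3    4    5    5
  b   2    2    2    3    4    5    6
  d   3    3    3    2    3    4    5
  b   4    4    4    3    3    4    5
  a   5    4    5    4    4    4    5
  e   6    5    5    5    5    5    5
Edit distance = dp[6][6] = 5

5


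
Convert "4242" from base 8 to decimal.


Input: "4242" in base 8
Positional expansion:
  Digit '4' (value 4) x 8^3 = 2048
  Digit '2' (value 2) x 8^2 = 128
  Digit '4' (value 4) x 8^1 = 32
  Digit '2' (value 2) x 8^0 = 2
Sum = 2210

2210


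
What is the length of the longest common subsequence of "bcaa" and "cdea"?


LCS of "bcaa" and "cdea"
DP table:
           c    d    e    a
      0    0    0    0    0
  b   0    0    0    0    0
  c   0    1    1    1    1
  a   0    1    1    1    2
  a   0    1    1    1    2
LCS length = dp[4][4] = 2

2


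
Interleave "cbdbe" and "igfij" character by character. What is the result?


Interleaving "cbdbe" and "igfij":
  Position 0: 'c' from first, 'i' from second => "ci"
  Position 1: 'b' from first, 'g' from second => "bg"
  Position 2: 'd' from first, 'f' from second => "df"
  Position 3: 'b' from first, 'i' from second => "bi"
  Position 4: 'e' from first, 'j' from second => "ej"
Result: cibgdfbiej

cibgdfbiej


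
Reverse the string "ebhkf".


Input: ebhkf
Reading characters right to left:
  Position 4: 'f'
  Position 3: 'k'
  Position 2: 'h'
  Position 1: 'b'
  Position 0: 'e'
Reversed: fkhbe

fkhbe


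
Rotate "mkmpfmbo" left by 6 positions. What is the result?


Input: "mkmpfmbo", rotate left by 6
First 6 characters: "mkmpfm"
Remaining characters: "bo"
Concatenate remaining + first: "bo" + "mkmpfm" = "bomkmpfm"

bomkmpfm


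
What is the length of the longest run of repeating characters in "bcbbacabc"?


Input: "bcbbacabc"
Scanning for longest run:
  Position 1 ('c'): new char, reset run to 1
  Position 2 ('b'): new char, reset run to 1
  Position 3 ('b'): continues run of 'b', length=2
  Position 4 ('a'): new char, reset run to 1
  Position 5 ('c'): new char, reset run to 1
  Position 6 ('a'): new char, reset run to 1
  Position 7 ('b'): new char, reset run to 1
  Position 8 ('c'): new char, reset run to 1
Longest run: 'b' with length 2

2


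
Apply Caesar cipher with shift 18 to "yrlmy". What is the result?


Caesar cipher: shift "yrlmy" by 18
  'y' (pos 24) + 18 = pos 16 = 'q'
  'r' (pos 17) + 18 = pos 9 = 'j'
  'l' (pos 11) + 18 = pos 3 = 'd'
  'm' (pos 12) + 18 = pos 4 = 'e'
  'y' (pos 24) + 18 = pos 16 = 'q'
Result: qjdeq

qjdeq


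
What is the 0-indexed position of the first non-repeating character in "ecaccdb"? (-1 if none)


Input: ecaccdb
Character frequencies:
  'a': 1
  'b': 1
  'c': 3
  'd': 1
  'e': 1
Scanning left to right for freq == 1:
  Position 0 ('e'): unique! => answer = 0

0


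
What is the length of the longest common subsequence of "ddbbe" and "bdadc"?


LCS of "ddbbe" and "bdadc"
DP table:
           b    d    a    d    c
      0    0    0    0    0    0
  d   0    0    1    1    1    1
  d   0    0    1    1    2    2
  b   0    1    1    1    2    2
  b   0    1    1    1    2    2
  e   0    1    1    1    2    2
LCS length = dp[5][5] = 2

2


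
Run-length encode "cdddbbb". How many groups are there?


Input: cdddbbb
Scanning for consecutive runs:
  Group 1: 'c' x 1 (positions 0-0)
  Group 2: 'd' x 3 (positions 1-3)
  Group 3: 'b' x 3 (positions 4-6)
Total groups: 3

3


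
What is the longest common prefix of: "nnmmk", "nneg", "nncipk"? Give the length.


Words: nnmmk, nneg, nncipk
  Position 0: all 'n' => match
  Position 1: all 'n' => match
  Position 2: ('m', 'e', 'c') => mismatch, stop
LCP = "nn" (length 2)

2


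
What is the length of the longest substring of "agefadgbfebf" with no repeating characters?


Input: "agefadgbfebf"
Sliding window (track last position of each char):
  Position 0 ('a'): window [0,0] length 1 -- new best
  Position 1 ('g'): window [0,1] length 2 -- new best
  Position 2 ('e'): window [0,2] length 3 -- new best
  Position 3 ('f'): window [0,3] length 4 -- new best
  Position 4 ('a'): repeat (last at 0), move window start to 1
  Position 4 ('a'): window [1,4] length 4
  Position 5 ('d'): window [1,5] length 5 -- new best
  Position 6 ('g'): repeat (last at 1), move window start to 2
  Position 6 ('g'): window [2,6] length 5
  Position 7 ('b'): window [2,7] length 6 -- new best
  Position 8 ('f'): repeat (last at 3), move window start to 4
  Position 8 ('f'): window [4,8] length 5
  Position 9 ('e'): window [4,9] length 6
  Position 10 ('b'): repeat (last at 7), move window start to 8
  Position 10 ('b'): window [8,10] length 3
  Position 11 ('f'): repeat (last at 8), move window start to 9
  Position 11 ('f'): window [9,11] length 3
Longest substring with no repeats: "efadgb" with length 6

6


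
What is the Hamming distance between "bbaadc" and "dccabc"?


Comparing "bbaadc" and "dccabc" position by position:
  Position 0: 'b' vs 'd' => differ
  Position 1: 'b' vs 'c' => differ
  Position 2: 'a' vs 'c' => differ
  Position 3: 'a' vs 'a' => same
  Position 4: 'd' vs 'b' => differ
  Position 5: 'c' vs 'c' => same
Total differences (Hamming distance): 4

4


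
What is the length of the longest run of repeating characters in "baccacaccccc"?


Input: "baccacaccccc"
Scanning for longest run:
  Position 1 ('a'): new char, reset run to 1
  Position 2 ('c'): new char, reset run to 1
  Position 3 ('c'): continues run of 'c', length=2
  Position 4 ('a'): new char, reset run to 1
  Position 5 ('c'): new char, reset run to 1
  Position 6 ('a'): new char, reset run to 1
  Position 7 ('c'): new char, reset run to 1
  Position 8 ('c'): continues run of 'c', length=2
  Position 9 ('c'): continues run of 'c', length=3
  Position 10 ('c'): continues run of 'c', length=4
  Position 11 ('c'): continues run of 'c', length=5
Longest run: 'c' with length 5

5


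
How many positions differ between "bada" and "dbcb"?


Comparing "bada" and "dbcb" position by position:
  Position 0: 'b' vs 'd' => DIFFER
  Position 1: 'a' vs 'b' => DIFFER
  Position 2: 'd' vs 'c' => DIFFER
  Position 3: 'a' vs 'b' => DIFFER
Positions that differ: 4

4


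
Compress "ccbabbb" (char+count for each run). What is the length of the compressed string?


Input: ccbabbb
Runs:
  'c' x 2 => "c2"
  'b' x 1 => "b1"
  'a' x 1 => "a1"
  'b' x 3 => "b3"
Compressed: "c2b1a1b3"
Compressed length: 8

8


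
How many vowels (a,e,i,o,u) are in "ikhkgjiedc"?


Input: ikhkgjiedc
Checking each character:
  'i' at position 0: vowel (running total: 1)
  'k' at position 1: consonant
  'h' at position 2: consonant
  'k' at position 3: consonant
  'g' at position 4: consonant
  'j' at position 5: consonant
  'i' at position 6: vowel (running total: 2)
  'e' at position 7: vowel (running total: 3)
  'd' at position 8: consonant
  'c' at position 9: consonant
Total vowels: 3

3


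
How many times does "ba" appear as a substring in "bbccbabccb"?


Searching for "ba" in "bbccbabccb"
Scanning each position:
  Position 0: "bb" => no
  Position 1: "bc" => no
  Position 2: "cc" => no
  Position 3: "cb" => no
  Position 4: "ba" => MATCH
  Position 5: "ab" => no
  Position 6: "bc" => no
  Position 7: "cc" => no
  Position 8: "cb" => no
Total occurrences: 1

1


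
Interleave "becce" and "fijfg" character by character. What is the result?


Interleaving "becce" and "fijfg":
  Position 0: 'b' from first, 'f' from second => "bf"
  Position 1: 'e' from first, 'i' from second => "ei"
  Position 2: 'c' from first, 'j' from second => "cj"
  Position 3: 'c' from first, 'f' from second => "cf"
  Position 4: 'e' from first, 'g' from second => "eg"
Result: bfeicjcfeg

bfeicjcfeg


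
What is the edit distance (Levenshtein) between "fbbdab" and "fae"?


Computing edit distance: "fbbdab" -> "fae"
DP table:
           f    a    e
      0    1    2    3
  f   1    0    1    2
  b   2    1    1    2
  b   3    2    2    2
  d   4    3    3    3
  a   5    4    3    4
  b   6    5    4    4
Edit distance = dp[6][3] = 4

4


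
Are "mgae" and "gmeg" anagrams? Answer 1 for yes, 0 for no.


Strings: "mgae", "gmeg"
Sorted first:  aegm
Sorted second: eggm
Differ at position 0: 'a' vs 'e' => not anagrams

0


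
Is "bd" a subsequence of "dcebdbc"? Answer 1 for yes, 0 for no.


Check if "bd" is a subsequence of "dcebdbc"
Greedy scan:
  Position 0 ('d'): no match needed
  Position 1 ('c'): no match needed
  Position 2 ('e'): no match needed
  Position 3 ('b'): matches sub[0] = 'b'
  Position 4 ('d'): matches sub[1] = 'd'
  Position 5 ('b'): no match needed
  Position 6 ('c'): no match needed
All 2 characters matched => is a subsequence

1


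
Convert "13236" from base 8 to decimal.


Input: "13236" in base 8
Positional expansion:
  Digit '1' (value 1) x 8^4 = 4096
  Digit '3' (value 3) x 8^3 = 1536
  Digit '2' (value 2) x 8^2 = 128
  Digit '3' (value 3) x 8^1 = 24
  Digit '6' (value 6) x 8^0 = 6
Sum = 5790

5790


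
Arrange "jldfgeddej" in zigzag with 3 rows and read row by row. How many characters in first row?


Zigzag "jldfgeddej" into 3 rows:
Placing characters:
  'j' => row 0
  'l' => row 1
  'd' => row 2
  'f' => row 1
  'g' => row 0
  'e' => row 1
  'd' => row 2
  'd' => row 1
  'e' => row 0
  'j' => row 1
Rows:
  Row 0: "jge"
  Row 1: "lfedj"
  Row 2: "dd"
First row length: 3

3


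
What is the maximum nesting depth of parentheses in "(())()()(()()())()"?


Input: "(())()()(()()())()"
Tracking depth:
  Position 0 '(': depth becomes 1
  Position 1 '(': depth becomes 2
  Position 2 ')': depth becomes 1
  Position 3 ')': depth becomes 0
  Position 4 '(': depth becomes 1
  Position 5 ')': depth becomes 0
  Position 6 '(': depth becomes 1
  Position 7 ')': depth becomes 0
  Position 8 '(': depth becomes 1
  Position 9 '(': depth becomes 2
  Position 10 ')': depth becomes 1
  Position 11 '(': depth becomes 2
  Position 12 ')': depth becomes 1
  Position 13 '(': depth becomes 2
  Position 14 ')': depth becomes 1
  Position 15 ')': depth becomes 0
  Position 16 '(': depth becomes 1
  Position 17 ')': depth becomes 0
Maximum depth reached: 2

2


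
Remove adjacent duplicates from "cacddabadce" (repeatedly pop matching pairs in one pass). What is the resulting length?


Input: cacddabadce
Stack-based adjacent duplicate removal:
  Read 'c': push. Stack: c
  Read 'a': push. Stack: ca
  Read 'c': push. Stack: cac
  Read 'd': push. Stack: cacd
  Read 'd': matches stack top 'd' => pop. Stack: cac
  Read 'a': push. Stack: caca
  Read 'b': push. Stack: cacab
  Read 'a': push. Stack: cacaba
  Read 'd': push. Stack: cacabad
  Read 'c': push. Stack: cacabadc
  Read 'e': push. Stack: cacabadce
Final stack: "cacabadce" (length 9)

9


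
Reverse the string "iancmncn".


Input: iancmncn
Reading characters right to left:
  Position 7: 'n'
  Position 6: 'c'
  Position 5: 'n'
  Position 4: 'm'
  Position 3: 'c'
  Position 2: 'n'
  Position 1: 'a'
  Position 0: 'i'
Reversed: ncnmcnai

ncnmcnai


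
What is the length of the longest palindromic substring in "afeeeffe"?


Input: "afeeeffe"
Checking substrings for palindromes:
  [1:6] "feeef" (len 5) => palindrome
  [4:8] "effe" (len 4) => palindrome
  [2:5] "eee" (len 3) => palindrome
  [2:4] "ee" (len 2) => palindrome
  [3:5] "ee" (len 2) => palindrome
  [5:7] "ff" (len 2) => palindrome
Longest palindromic substring: "feeef" with length 5

5


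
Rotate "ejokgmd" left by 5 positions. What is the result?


Input: "ejokgmd", rotate left by 5
First 5 characters: "ejokg"
Remaining characters: "md"
Concatenate remaining + first: "md" + "ejokg" = "mdejokg"

mdejokg


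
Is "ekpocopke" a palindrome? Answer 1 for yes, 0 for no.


Input: ekpocopke
Reversed: ekpocopke
  Compare pos 0 ('e') with pos 8 ('e'): match
  Compare pos 1 ('k') with pos 7 ('k'): match
  Compare pos 2 ('p') with pos 6 ('p'): match
  Compare pos 3 ('o') with pos 5 ('o'): match
Result: palindrome

1


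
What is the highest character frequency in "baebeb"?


Input: baebeb
Character counts:
  'a': 1
  'b': 3
  'e': 2
Maximum frequency: 3

3


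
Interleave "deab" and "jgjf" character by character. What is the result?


Interleaving "deab" and "jgjf":
  Position 0: 'd' from first, 'j' from second => "dj"
  Position 1: 'e' from first, 'g' from second => "eg"
  Position 2: 'a' from first, 'j' from second => "aj"
  Position 3: 'b' from first, 'f' from second => "bf"
Result: djegajbf

djegajbf


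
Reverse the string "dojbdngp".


Input: dojbdngp
Reading characters right to left:
  Position 7: 'p'
  Position 6: 'g'
  Position 5: 'n'
  Position 4: 'd'
  Position 3: 'b'
  Position 2: 'j'
  Position 1: 'o'
  Position 0: 'd'
Reversed: pgndbjod

pgndbjod


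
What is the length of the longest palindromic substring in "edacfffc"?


Input: "edacfffc"
Checking substrings for palindromes:
  [3:8] "cfffc" (len 5) => palindrome
  [4:7] "fff" (len 3) => palindrome
  [4:6] "ff" (len 2) => palindrome
  [5:7] "ff" (len 2) => palindrome
Longest palindromic substring: "cfffc" with length 5

5


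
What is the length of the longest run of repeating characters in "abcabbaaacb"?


Input: "abcabbaaacb"
Scanning for longest run:
  Position 1 ('b'): new char, reset run to 1
  Position 2 ('c'): new char, reset run to 1
  Position 3 ('a'): new char, reset run to 1
  Position 4 ('b'): new char, reset run to 1
  Position 5 ('b'): continues run of 'b', length=2
  Position 6 ('a'): new char, reset run to 1
  Position 7 ('a'): continues run of 'a', length=2
  Position 8 ('a'): continues run of 'a', length=3
  Position 9 ('c'): new char, reset run to 1
  Position 10 ('b'): new char, reset run to 1
Longest run: 'a' with length 3

3


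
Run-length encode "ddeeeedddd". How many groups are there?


Input: ddeeeedddd
Scanning for consecutive runs:
  Group 1: 'd' x 2 (positions 0-1)
  Group 2: 'e' x 4 (positions 2-5)
  Group 3: 'd' x 4 (positions 6-9)
Total groups: 3

3


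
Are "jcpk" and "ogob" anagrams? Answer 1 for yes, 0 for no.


Strings: "jcpk", "ogob"
Sorted first:  cjkp
Sorted second: bgoo
Differ at position 0: 'c' vs 'b' => not anagrams

0


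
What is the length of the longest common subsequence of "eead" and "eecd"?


LCS of "eead" and "eecd"
DP table:
           e    e    c    d
      0    0    0    0    0
  e   0    1    1    1    1
  e   0    1    2    2    2
  a   0    1    2    2    2
  d   0    1    2    2    3
LCS length = dp[4][4] = 3

3


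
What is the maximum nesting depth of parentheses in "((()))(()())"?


Input: "((()))(()())"
Tracking depth:
  Position 0 '(': depth becomes 1
  Position 1 '(': depth becomes 2
  Position 2 '(': depth becomes 3
  Position 3 ')': depth becomes 2
  Position 4 ')': depth becomes 1
  Position 5 ')': depth becomes 0
  Position 6 '(': depth becomes 1
  Position 7 '(': depth becomes 2
  Position 8 ')': depth becomes 1
  Position 9 '(': depth becomes 2
  Position 10 ')': depth becomes 1
  Position 11 ')': depth becomes 0
Maximum depth reached: 3

3


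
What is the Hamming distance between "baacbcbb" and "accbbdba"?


Comparing "baacbcbb" and "accbbdba" position by position:
  Position 0: 'b' vs 'a' => differ
  Position 1: 'a' vs 'c' => differ
  Position 2: 'a' vs 'c' => differ
  Position 3: 'c' vs 'b' => differ
  Position 4: 'b' vs 'b' => same
  Position 5: 'c' vs 'd' => differ
  Position 6: 'b' vs 'b' => same
  Position 7: 'b' vs 'a' => differ
Total differences (Hamming distance): 6

6


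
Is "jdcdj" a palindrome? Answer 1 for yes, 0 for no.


Input: jdcdj
Reversed: jdcdj
  Compare pos 0 ('j') with pos 4 ('j'): match
  Compare pos 1 ('d') with pos 3 ('d'): match
Result: palindrome

1


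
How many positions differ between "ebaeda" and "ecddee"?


Comparing "ebaeda" and "ecddee" position by position:
  Position 0: 'e' vs 'e' => same
  Position 1: 'b' vs 'c' => DIFFER
  Position 2: 'a' vs 'd' => DIFFER
  Position 3: 'e' vs 'd' => DIFFER
  Position 4: 'd' vs 'e' => DIFFER
  Position 5: 'a' vs 'e' => DIFFER
Positions that differ: 5

5


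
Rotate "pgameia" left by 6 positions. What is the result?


Input: "pgameia", rotate left by 6
First 6 characters: "pgamei"
Remaining characters: "a"
Concatenate remaining + first: "a" + "pgamei" = "apgamei"

apgamei


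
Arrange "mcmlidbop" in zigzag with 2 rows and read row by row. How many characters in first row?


Zigzag "mcmlidbop" into 2 rows:
Placing characters:
  'm' => row 0
  'c' => row 1
  'm' => row 0
  'l' => row 1
  'i' => row 0
  'd' => row 1
  'b' => row 0
  'o' => row 1
  'p' => row 0
Rows:
  Row 0: "mmibp"
  Row 1: "cldo"
First row length: 5

5


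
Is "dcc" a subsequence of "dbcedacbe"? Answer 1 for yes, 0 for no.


Check if "dcc" is a subsequence of "dbcedacbe"
Greedy scan:
  Position 0 ('d'): matches sub[0] = 'd'
  Position 1 ('b'): no match needed
  Position 2 ('c'): matches sub[1] = 'c'
  Position 3 ('e'): no match needed
  Position 4 ('d'): no match needed
  Position 5 ('a'): no match needed
  Position 6 ('c'): matches sub[2] = 'c'
  Position 7 ('b'): no match needed
  Position 8 ('e'): no match needed
All 3 characters matched => is a subsequence

1


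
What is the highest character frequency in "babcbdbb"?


Input: babcbdbb
Character counts:
  'a': 1
  'b': 5
  'c': 1
  'd': 1
Maximum frequency: 5

5


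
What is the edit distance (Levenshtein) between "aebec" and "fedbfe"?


Computing edit distance: "aebec" -> "fedbfe"
DP table:
           f    e    d    b    f    e
      0    1    2    3    4    5    6
  a   1    1    2    3    4    5    6
  e   2    2    1    2    3    4    5
  b   3    3    2    2    2    3    4
  e   4    4    3    3    3    3    3
  c   5    5    4    4    4    4    4
Edit distance = dp[5][6] = 4

4


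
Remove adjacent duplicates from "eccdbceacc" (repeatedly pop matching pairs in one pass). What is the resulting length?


Input: eccdbceacc
Stack-based adjacent duplicate removal:
  Read 'e': push. Stack: e
  Read 'c': push. Stack: ec
  Read 'c': matches stack top 'c' => pop. Stack: e
  Read 'd': push. Stack: ed
  Read 'b': push. Stack: edb
  Read 'c': push. Stack: edbc
  Read 'e': push. Stack: edbce
  Read 'a': push. Stack: edbcea
  Read 'c': push. Stack: edbceac
  Read 'c': matches stack top 'c' => pop. Stack: edbcea
Final stack: "edbcea" (length 6)

6


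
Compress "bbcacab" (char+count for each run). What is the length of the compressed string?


Input: bbcacab
Runs:
  'b' x 2 => "b2"
  'c' x 1 => "c1"
  'a' x 1 => "a1"
  'c' x 1 => "c1"
  'a' x 1 => "a1"
  'b' x 1 => "b1"
Compressed: "b2c1a1c1a1b1"
Compressed length: 12

12


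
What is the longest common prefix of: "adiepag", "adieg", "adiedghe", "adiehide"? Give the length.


Words: adiepag, adieg, adiedghe, adiehide
  Position 0: all 'a' => match
  Position 1: all 'd' => match
  Position 2: all 'i' => match
  Position 3: all 'e' => match
  Position 4: ('p', 'g', 'd', 'h') => mismatch, stop
LCP = "adie" (length 4)

4


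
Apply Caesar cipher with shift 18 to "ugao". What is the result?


Caesar cipher: shift "ugao" by 18
  'u' (pos 20) + 18 = pos 12 = 'm'
  'g' (pos 6) + 18 = pos 24 = 'y'
  'a' (pos 0) + 18 = pos 18 = 's'
  'o' (pos 14) + 18 = pos 6 = 'g'
Result: mysg

mysg


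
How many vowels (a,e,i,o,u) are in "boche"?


Input: boche
Checking each character:
  'b' at position 0: consonant
  'o' at position 1: vowel (running total: 1)
  'c' at position 2: consonant
  'h' at position 3: consonant
  'e' at position 4: vowel (running total: 2)
Total vowels: 2

2


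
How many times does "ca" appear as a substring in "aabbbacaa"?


Searching for "ca" in "aabbbacaa"
Scanning each position:
  Position 0: "aa" => no
  Position 1: "ab" => no
  Position 2: "bb" => no
  Position 3: "bb" => no
  Position 4: "ba" => no
  Position 5: "ac" => no
  Position 6: "ca" => MATCH
  Position 7: "aa" => no
Total occurrences: 1

1


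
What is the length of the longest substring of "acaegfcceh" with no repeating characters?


Input: "acaegfcceh"
Sliding window (track last position of each char):
  Position 0 ('a'): window [0,0] length 1 -- new best
  Position 1 ('c'): window [0,1] length 2 -- new best
  Position 2 ('a'): repeat (last at 0), move window start to 1
  Position 2 ('a'): window [1,2] length 2
  Position 3 ('e'): window [1,3] length 3 -- new best
  Position 4 ('g'): window [1,4] length 4 -- new best
  Position 5 ('f'): window [1,5] length 5 -- new best
  Position 6 ('c'): repeat (last at 1), move window start to 2
  Position 6 ('c'): window [2,6] length 5
  Position 7 ('c'): repeat (last at 6), move window start to 7
  Position 7 ('c'): window [7,7] length 1
  Position 8 ('e'): window [7,8] length 2
  Position 9 ('h'): window [7,9] length 3
Longest substring with no repeats: "caegf" with length 5

5


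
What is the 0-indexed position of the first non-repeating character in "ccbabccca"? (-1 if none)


Input: ccbabccca
Character frequencies:
  'a': 2
  'b': 2
  'c': 5
Scanning left to right for freq == 1:
  Position 0 ('c'): freq=5, skip
  Position 1 ('c'): freq=5, skip
  Position 2 ('b'): freq=2, skip
  Position 3 ('a'): freq=2, skip
  Position 4 ('b'): freq=2, skip
  Position 5 ('c'): freq=5, skip
  Position 6 ('c'): freq=5, skip
  Position 7 ('c'): freq=5, skip
  Position 8 ('a'): freq=2, skip
  No unique character found => answer = -1

-1


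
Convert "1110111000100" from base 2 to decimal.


Input: "1110111000100" in base 2
Positional expansion:
  Digit '1' (value 1) x 2^12 = 4096
  Digit '1' (value 1) x 2^11 = 2048
  Digit '1' (value 1) x 2^10 = 1024
  Digit '0' (value 0) x 2^9 = 0
  Digit '1' (value 1) x 2^8 = 256
  Digit '1' (value 1) x 2^7 = 128
  Digit '1' (value 1) x 2^6 = 64
  Digit '0' (value 0) x 2^5 = 0
  Digit '0' (value 0) x 2^4 = 0
  Digit '0' (value 0) x 2^3 = 0
  Digit '1' (value 1) x 2^2 = 4
  Digit '0' (value 0) x 2^1 = 0
  Digit '0' (value 0) x 2^0 = 0
Sum = 7620

7620


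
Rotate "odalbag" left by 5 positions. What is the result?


Input: "odalbag", rotate left by 5
First 5 characters: "odalb"
Remaining characters: "ag"
Concatenate remaining + first: "ag" + "odalb" = "agodalb"

agodalb


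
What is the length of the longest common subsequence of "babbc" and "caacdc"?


LCS of "babbc" and "caacdc"
DP table:
           c    a    a    c    d    c
      0    0    0    0    0    0    0
  b   0    0    0    0    0    0    0
  a   0    0    1    1    1    1    1
  b   0    0    1    1    1    1    1
  b   0    0    1    1    1    1    1
  c   0    1    1    1    2    2    2
LCS length = dp[5][6] = 2

2


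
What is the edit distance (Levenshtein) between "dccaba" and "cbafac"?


Computing edit distance: "dccaba" -> "cbafac"
DP table:
           c    b    a    f    a    c
      0    1    2    3    4    5    6
  d   1    1    2    3    4    5    6
  c   2    1    2    3    4    5    5
  c   3    2    2    3    4    5    5
  a   4    3    3    2    3    4    5
  b   5    4    3    3    3    4    5
  a   6    5    4    3    4    3    4
Edit distance = dp[6][6] = 4

4


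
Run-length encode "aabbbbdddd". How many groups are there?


Input: aabbbbdddd
Scanning for consecutive runs:
  Group 1: 'a' x 2 (positions 0-1)
  Group 2: 'b' x 4 (positions 2-5)
  Group 3: 'd' x 4 (positions 6-9)
Total groups: 3

3


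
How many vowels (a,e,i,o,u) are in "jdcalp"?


Input: jdcalp
Checking each character:
  'j' at position 0: consonant
  'd' at position 1: consonant
  'c' at position 2: consonant
  'a' at position 3: vowel (running total: 1)
  'l' at position 4: consonant
  'p' at position 5: consonant
Total vowels: 1

1


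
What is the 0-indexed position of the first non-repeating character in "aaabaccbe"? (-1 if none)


Input: aaabaccbe
Character frequencies:
  'a': 4
  'b': 2
  'c': 2
  'e': 1
Scanning left to right for freq == 1:
  Position 0 ('a'): freq=4, skip
  Position 1 ('a'): freq=4, skip
  Position 2 ('a'): freq=4, skip
  Position 3 ('b'): freq=2, skip
  Position 4 ('a'): freq=4, skip
  Position 5 ('c'): freq=2, skip
  Position 6 ('c'): freq=2, skip
  Position 7 ('b'): freq=2, skip
  Position 8 ('e'): unique! => answer = 8

8


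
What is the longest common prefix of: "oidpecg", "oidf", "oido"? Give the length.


Words: oidpecg, oidf, oido
  Position 0: all 'o' => match
  Position 1: all 'i' => match
  Position 2: all 'd' => match
  Position 3: ('p', 'f', 'o') => mismatch, stop
LCP = "oid" (length 3)

3


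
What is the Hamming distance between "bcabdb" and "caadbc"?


Comparing "bcabdb" and "caadbc" position by position:
  Position 0: 'b' vs 'c' => differ
  Position 1: 'c' vs 'a' => differ
  Position 2: 'a' vs 'a' => same
  Position 3: 'b' vs 'd' => differ
  Position 4: 'd' vs 'b' => differ
  Position 5: 'b' vs 'c' => differ
Total differences (Hamming distance): 5

5


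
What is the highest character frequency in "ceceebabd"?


Input: ceceebabd
Character counts:
  'a': 1
  'b': 2
  'c': 2
  'd': 1
  'e': 3
Maximum frequency: 3

3


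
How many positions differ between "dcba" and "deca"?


Comparing "dcba" and "deca" position by position:
  Position 0: 'd' vs 'd' => same
  Position 1: 'c' vs 'e' => DIFFER
  Position 2: 'b' vs 'c' => DIFFER
  Position 3: 'a' vs 'a' => same
Positions that differ: 2

2


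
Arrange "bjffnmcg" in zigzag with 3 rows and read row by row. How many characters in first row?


Zigzag "bjffnmcg" into 3 rows:
Placing characters:
  'b' => row 0
  'j' => row 1
  'f' => row 2
  'f' => row 1
  'n' => row 0
  'm' => row 1
  'c' => row 2
  'g' => row 1
Rows:
  Row 0: "bn"
  Row 1: "jfmg"
  Row 2: "fc"
First row length: 2

2


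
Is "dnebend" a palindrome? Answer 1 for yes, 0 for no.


Input: dnebend
Reversed: dnebend
  Compare pos 0 ('d') with pos 6 ('d'): match
  Compare pos 1 ('n') with pos 5 ('n'): match
  Compare pos 2 ('e') with pos 4 ('e'): match
Result: palindrome

1


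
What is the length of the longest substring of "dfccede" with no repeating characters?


Input: "dfccede"
Sliding window (track last position of each char):
  Position 0 ('d'): window [0,0] length 1 -- new best
  Position 1 ('f'): window [0,1] length 2 -- new best
  Position 2 ('c'): window [0,2] length 3 -- new best
  Position 3 ('c'): repeat (last at 2), move window start to 3
  Position 3 ('c'): window [3,3] length 1
  Position 4 ('e'): window [3,4] length 2
  Position 5 ('d'): window [3,5] length 3
  Position 6 ('e'): repeat (last at 4), move window start to 5
  Position 6 ('e'): window [5,6] length 2
Longest substring with no repeats: "dfc" with length 3

3


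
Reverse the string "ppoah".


Input: ppoah
Reading characters right to left:
  Position 4: 'h'
  Position 3: 'a'
  Position 2: 'o'
  Position 1: 'p'
  Position 0: 'p'
Reversed: haopp

haopp


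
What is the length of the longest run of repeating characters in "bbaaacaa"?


Input: "bbaaacaa"
Scanning for longest run:
  Position 1 ('b'): continues run of 'b', length=2
  Position 2 ('a'): new char, reset run to 1
  Position 3 ('a'): continues run of 'a', length=2
  Position 4 ('a'): continues run of 'a', length=3
  Position 5 ('c'): new char, reset run to 1
  Position 6 ('a'): new char, reset run to 1
  Position 7 ('a'): continues run of 'a', length=2
Longest run: 'a' with length 3

3


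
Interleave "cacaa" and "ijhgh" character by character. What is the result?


Interleaving "cacaa" and "ijhgh":
  Position 0: 'c' from first, 'i' from second => "ci"
  Position 1: 'a' from first, 'j' from second => "aj"
  Position 2: 'c' from first, 'h' from second => "ch"
  Position 3: 'a' from first, 'g' from second => "ag"
  Position 4: 'a' from first, 'h' from second => "ah"
Result: ciajchagah

ciajchagah


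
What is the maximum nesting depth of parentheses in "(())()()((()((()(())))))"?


Input: "(())()()((()((()(())))))"
Tracking depth:
  Position 0 '(': depth becomes 1
  Position 1 '(': depth becomes 2
  Position 2 ')': depth becomes 1
  Position 3 ')': depth becomes 0
  Position 4 '(': depth becomes 1
  Position 5 ')': depth becomes 0
  Position 6 '(': depth becomes 1
  Position 7 ')': depth becomes 0
  Position 8 '(': depth becomes 1
  Position 9 '(': depth becomes 2
  Position 10 '(': depth becomes 3
  Position 11 ')': depth becomes 2
  Position 12 '(': depth becomes 3
  Position 13 '(': depth becomes 4
  Position 14 '(': depth becomes 5
  Position 15 ')': depth becomes 4
  Position 16 '(': depth becomes 5
  Position 17 '(': depth becomes 6
  Position 18 ')': depth becomes 5
  Position 19 ')': depth becomes 4
  Position 20 ')': depth becomes 3
  Position 21 ')': depth becomes 2
  Position 22 ')': depth becomes 1
  Position 23 ')': depth becomes 0
Maximum depth reached: 6

6


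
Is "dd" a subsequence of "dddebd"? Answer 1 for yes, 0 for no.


Check if "dd" is a subsequence of "dddebd"
Greedy scan:
  Position 0 ('d'): matches sub[0] = 'd'
  Position 1 ('d'): matches sub[1] = 'd'
  Position 2 ('d'): no match needed
  Position 3 ('e'): no match needed
  Position 4 ('b'): no match needed
  Position 5 ('d'): no match needed
All 2 characters matched => is a subsequence

1


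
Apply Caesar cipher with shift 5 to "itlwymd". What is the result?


Caesar cipher: shift "itlwymd" by 5
  'i' (pos 8) + 5 = pos 13 = 'n'
  't' (pos 19) + 5 = pos 24 = 'y'
  'l' (pos 11) + 5 = pos 16 = 'q'
  'w' (pos 22) + 5 = pos 1 = 'b'
  'y' (pos 24) + 5 = pos 3 = 'd'
  'm' (pos 12) + 5 = pos 17 = 'r'
  'd' (pos 3) + 5 = pos 8 = 'i'
Result: nyqbdri

nyqbdri


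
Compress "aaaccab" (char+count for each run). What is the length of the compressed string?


Input: aaaccab
Runs:
  'a' x 3 => "a3"
  'c' x 2 => "c2"
  'a' x 1 => "a1"
  'b' x 1 => "b1"
Compressed: "a3c2a1b1"
Compressed length: 8

8


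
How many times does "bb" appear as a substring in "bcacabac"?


Searching for "bb" in "bcacabac"
Scanning each position:
  Position 0: "bc" => no
  Position 1: "ca" => no
  Position 2: "ac" => no
  Position 3: "ca" => no
  Position 4: "ab" => no
  Position 5: "ba" => no
  Position 6: "ac" => no
Total occurrences: 0

0


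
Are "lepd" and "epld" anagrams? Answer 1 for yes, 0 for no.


Strings: "lepd", "epld"
Sorted first:  delp
Sorted second: delp
Sorted forms match => anagrams

1


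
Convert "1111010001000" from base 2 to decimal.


Input: "1111010001000" in base 2
Positional expansion:
  Digit '1' (value 1) x 2^12 = 4096
  Digit '1' (value 1) x 2^11 = 2048
  Digit '1' (value 1) x 2^10 = 1024
  Digit '1' (value 1) x 2^9 = 512
  Digit '0' (value 0) x 2^8 = 0
  Digit '1' (value 1) x 2^7 = 128
  Digit '0' (value 0) x 2^6 = 0
  Digit '0' (value 0) x 2^5 = 0
  Digit '0' (value 0) x 2^4 = 0
  Digit '1' (value 1) x 2^3 = 8
  Digit '0' (value 0) x 2^2 = 0
  Digit '0' (value 0) x 2^1 = 0
  Digit '0' (value 0) x 2^0 = 0
Sum = 7816

7816


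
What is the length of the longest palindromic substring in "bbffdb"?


Input: "bbffdb"
Checking substrings for palindromes:
  [0:2] "bb" (len 2) => palindrome
  [2:4] "ff" (len 2) => palindrome
Longest palindromic substring: "bb" with length 2

2


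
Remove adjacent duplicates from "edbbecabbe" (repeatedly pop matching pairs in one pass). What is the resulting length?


Input: edbbecabbe
Stack-based adjacent duplicate removal:
  Read 'e': push. Stack: e
  Read 'd': push. Stack: ed
  Read 'b': push. Stack: edb
  Read 'b': matches stack top 'b' => pop. Stack: ed
  Read 'e': push. Stack: ede
  Read 'c': push. Stack: edec
  Read 'a': push. Stack: edeca
  Read 'b': push. Stack: edecab
  Read 'b': matches stack top 'b' => pop. Stack: edeca
  Read 'e': push. Stack: edecae
Final stack: "edecae" (length 6)

6


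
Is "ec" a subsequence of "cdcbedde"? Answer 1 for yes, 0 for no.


Check if "ec" is a subsequence of "cdcbedde"
Greedy scan:
  Position 0 ('c'): no match needed
  Position 1 ('d'): no match needed
  Position 2 ('c'): no match needed
  Position 3 ('b'): no match needed
  Position 4 ('e'): matches sub[0] = 'e'
  Position 5 ('d'): no match needed
  Position 6 ('d'): no match needed
  Position 7 ('e'): no match needed
Only matched 1/2 characters => not a subsequence

0


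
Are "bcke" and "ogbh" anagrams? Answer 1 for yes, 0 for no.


Strings: "bcke", "ogbh"
Sorted first:  bcek
Sorted second: bgho
Differ at position 1: 'c' vs 'g' => not anagrams

0


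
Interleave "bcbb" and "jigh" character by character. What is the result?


Interleaving "bcbb" and "jigh":
  Position 0: 'b' from first, 'j' from second => "bj"
  Position 1: 'c' from first, 'i' from second => "ci"
  Position 2: 'b' from first, 'g' from second => "bg"
  Position 3: 'b' from first, 'h' from second => "bh"
Result: bjcibgbh

bjcibgbh
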